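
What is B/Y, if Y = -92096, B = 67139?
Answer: -67139/92096 ≈ -0.72901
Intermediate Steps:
B/Y = 67139/(-92096) = 67139*(-1/92096) = -67139/92096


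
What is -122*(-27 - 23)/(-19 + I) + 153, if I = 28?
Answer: 7477/9 ≈ 830.78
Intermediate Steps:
-122*(-27 - 23)/(-19 + I) + 153 = -122*(-27 - 23)/(-19 + 28) + 153 = -(-6100)/9 + 153 = -122*(-50/9) + 153 = 6100/9 + 153 = 7477/9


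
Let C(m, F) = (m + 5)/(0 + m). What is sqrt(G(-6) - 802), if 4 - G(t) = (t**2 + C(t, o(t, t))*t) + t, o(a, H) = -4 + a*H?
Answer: I*sqrt(827) ≈ 28.758*I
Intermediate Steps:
o(a, H) = -4 + H*a
C(m, F) = (5 + m)/m
G(t) = -1 - t**2 - 2*t (G(t) = 4 - ((t**2 + ((5 + t)/t)*t) + t) = 4 - ((t**2 + (5 + t)) + t) = 4 - ((5 + t + t**2) + t) = 4 - (5 + t**2 + 2*t) = 4 + (-5 - t**2 - 2*t) = -1 - t**2 - 2*t)
sqrt(G(-6) - 802) = sqrt((-1 - 1*(-6)**2 - 2*(-6)) - 802) = sqrt((-1 - 1*36 + 12) - 802) = sqrt((-1 - 36 + 12) - 802) = sqrt(-25 - 802) = sqrt(-827) = I*sqrt(827)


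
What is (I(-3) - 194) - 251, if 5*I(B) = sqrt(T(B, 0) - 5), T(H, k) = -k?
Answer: -445 + I*sqrt(5)/5 ≈ -445.0 + 0.44721*I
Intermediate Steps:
I(B) = I*sqrt(5)/5 (I(B) = sqrt(-1*0 - 5)/5 = sqrt(0 - 5)/5 = sqrt(-5)/5 = (I*sqrt(5))/5 = I*sqrt(5)/5)
(I(-3) - 194) - 251 = (I*sqrt(5)/5 - 194) - 251 = (-194 + I*sqrt(5)/5) - 251 = -445 + I*sqrt(5)/5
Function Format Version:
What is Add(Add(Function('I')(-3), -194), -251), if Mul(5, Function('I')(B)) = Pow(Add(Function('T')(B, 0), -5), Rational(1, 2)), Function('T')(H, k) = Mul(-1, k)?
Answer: Add(-445, Mul(Rational(1, 5), I, Pow(5, Rational(1, 2)))) ≈ Add(-445.00, Mul(0.44721, I))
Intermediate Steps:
Function('I')(B) = Mul(Rational(1, 5), I, Pow(5, Rational(1, 2))) (Function('I')(B) = Mul(Rational(1, 5), Pow(Add(Mul(-1, 0), -5), Rational(1, 2))) = Mul(Rational(1, 5), Pow(Add(0, -5), Rational(1, 2))) = Mul(Rational(1, 5), Pow(-5, Rational(1, 2))) = Mul(Rational(1, 5), Mul(I, Pow(5, Rational(1, 2)))) = Mul(Rational(1, 5), I, Pow(5, Rational(1, 2))))
Add(Add(Function('I')(-3), -194), -251) = Add(Add(Mul(Rational(1, 5), I, Pow(5, Rational(1, 2))), -194), -251) = Add(Add(-194, Mul(Rational(1, 5), I, Pow(5, Rational(1, 2)))), -251) = Add(-445, Mul(Rational(1, 5), I, Pow(5, Rational(1, 2))))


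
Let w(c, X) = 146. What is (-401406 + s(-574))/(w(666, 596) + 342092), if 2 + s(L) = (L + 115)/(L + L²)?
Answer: -44007964825/37520920892 ≈ -1.1729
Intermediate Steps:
s(L) = -2 + (115 + L)/(L + L²) (s(L) = -2 + (L + 115)/(L + L²) = -2 + (115 + L)/(L + L²))
(-401406 + s(-574))/(w(666, 596) + 342092) = (-401406 + (115 - 1*(-574) - 2*(-574)²)/((-574)*(1 - 574)))/(146 + 342092) = (-401406 - 1/574*(115 + 574 - 2*329476)/(-573))/342238 = (-401406 - 1/574*(-1/573)*(115 + 574 - 658952))*(1/342238) = (-401406 - 1/574*(-1/573)*(-658263))*(1/342238) = (-401406 - 219421/109634)*(1/342238) = -44007964825/109634*1/342238 = -44007964825/37520920892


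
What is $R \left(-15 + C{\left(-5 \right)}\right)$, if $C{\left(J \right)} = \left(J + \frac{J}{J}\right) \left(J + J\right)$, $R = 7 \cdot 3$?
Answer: $525$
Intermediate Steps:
$R = 21$
$C{\left(J \right)} = 2 J \left(1 + J\right)$ ($C{\left(J \right)} = \left(J + 1\right) 2 J = \left(1 + J\right) 2 J = 2 J \left(1 + J\right)$)
$R \left(-15 + C{\left(-5 \right)}\right) = 21 \left(-15 + 2 \left(-5\right) \left(1 - 5\right)\right) = 21 \left(-15 + 2 \left(-5\right) \left(-4\right)\right) = 21 \left(-15 + 40\right) = 21 \cdot 25 = 525$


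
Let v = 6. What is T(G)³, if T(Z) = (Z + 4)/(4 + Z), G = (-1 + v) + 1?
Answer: 1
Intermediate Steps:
G = 6 (G = (-1 + 6) + 1 = 5 + 1 = 6)
T(Z) = 1 (T(Z) = (4 + Z)/(4 + Z) = 1)
T(G)³ = 1³ = 1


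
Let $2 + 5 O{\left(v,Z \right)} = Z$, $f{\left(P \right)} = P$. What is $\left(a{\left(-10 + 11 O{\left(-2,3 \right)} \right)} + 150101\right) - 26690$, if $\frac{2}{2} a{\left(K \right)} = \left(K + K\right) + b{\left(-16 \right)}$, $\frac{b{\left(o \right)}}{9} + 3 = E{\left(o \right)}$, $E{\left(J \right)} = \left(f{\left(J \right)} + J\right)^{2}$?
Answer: $\frac{662922}{5} \approx 1.3258 \cdot 10^{5}$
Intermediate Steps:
$O{\left(v,Z \right)} = - \frac{2}{5} + \frac{Z}{5}$
$E{\left(J \right)} = 4 J^{2}$ ($E{\left(J \right)} = \left(J + J\right)^{2} = \left(2 J\right)^{2} = 4 J^{2}$)
$b{\left(o \right)} = -27 + 36 o^{2}$ ($b{\left(o \right)} = -27 + 9 \cdot 4 o^{2} = -27 + 36 o^{2}$)
$a{\left(K \right)} = 9189 + 2 K$ ($a{\left(K \right)} = \left(K + K\right) - \left(27 - 36 \left(-16\right)^{2}\right) = 2 K + \left(-27 + 36 \cdot 256\right) = 2 K + \left(-27 + 9216\right) = 2 K + 9189 = 9189 + 2 K$)
$\left(a{\left(-10 + 11 O{\left(-2,3 \right)} \right)} + 150101\right) - 26690 = \left(\left(9189 + 2 \left(-10 + 11 \left(- \frac{2}{5} + \frac{1}{5} \cdot 3\right)\right)\right) + 150101\right) - 26690 = \left(\left(9189 + 2 \left(-10 + 11 \left(- \frac{2}{5} + \frac{3}{5}\right)\right)\right) + 150101\right) - 26690 = \left(\left(9189 + 2 \left(-10 + 11 \cdot \frac{1}{5}\right)\right) + 150101\right) - 26690 = \left(\left(9189 + 2 \left(-10 + \frac{11}{5}\right)\right) + 150101\right) - 26690 = \left(\left(9189 + 2 \left(- \frac{39}{5}\right)\right) + 150101\right) - 26690 = \left(\left(9189 - \frac{78}{5}\right) + 150101\right) - 26690 = \left(\frac{45867}{5} + 150101\right) - 26690 = \frac{796372}{5} - 26690 = \frac{662922}{5}$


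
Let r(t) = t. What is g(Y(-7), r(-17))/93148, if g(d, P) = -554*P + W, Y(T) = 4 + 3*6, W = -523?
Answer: 8895/93148 ≈ 0.095493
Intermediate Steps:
Y(T) = 22 (Y(T) = 4 + 18 = 22)
g(d, P) = -523 - 554*P (g(d, P) = -554*P - 523 = -523 - 554*P)
g(Y(-7), r(-17))/93148 = (-523 - 554*(-17))/93148 = (-523 + 9418)*(1/93148) = 8895*(1/93148) = 8895/93148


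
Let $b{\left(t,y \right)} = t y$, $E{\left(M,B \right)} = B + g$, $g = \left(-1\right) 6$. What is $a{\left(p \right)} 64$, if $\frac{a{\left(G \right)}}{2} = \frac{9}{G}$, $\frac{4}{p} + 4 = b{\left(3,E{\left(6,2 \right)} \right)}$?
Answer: $-4608$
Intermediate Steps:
$g = -6$
$E{\left(M,B \right)} = -6 + B$ ($E{\left(M,B \right)} = B - 6 = -6 + B$)
$p = - \frac{1}{4}$ ($p = \frac{4}{-4 + 3 \left(-6 + 2\right)} = \frac{4}{-4 + 3 \left(-4\right)} = \frac{4}{-4 - 12} = \frac{4}{-16} = 4 \left(- \frac{1}{16}\right) = - \frac{1}{4} \approx -0.25$)
$a{\left(G \right)} = \frac{18}{G}$ ($a{\left(G \right)} = 2 \frac{9}{G} = \frac{18}{G}$)
$a{\left(p \right)} 64 = \frac{18}{- \frac{1}{4}} \cdot 64 = 18 \left(-4\right) 64 = \left(-72\right) 64 = -4608$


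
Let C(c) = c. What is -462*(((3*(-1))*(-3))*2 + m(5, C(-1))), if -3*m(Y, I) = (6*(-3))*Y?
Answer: -22176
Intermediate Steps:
m(Y, I) = 6*Y (m(Y, I) = -6*(-3)*Y/3 = -(-6)*Y = 6*Y)
-462*(((3*(-1))*(-3))*2 + m(5, C(-1))) = -462*(((3*(-1))*(-3))*2 + 6*5) = -462*(-3*(-3)*2 + 30) = -462*(9*2 + 30) = -462*(18 + 30) = -462*48 = -22176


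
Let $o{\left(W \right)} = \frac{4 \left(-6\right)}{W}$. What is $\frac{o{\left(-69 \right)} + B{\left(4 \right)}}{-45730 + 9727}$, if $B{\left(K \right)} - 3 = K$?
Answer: $- \frac{169}{828069} \approx -0.00020409$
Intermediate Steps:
$B{\left(K \right)} = 3 + K$
$o{\left(W \right)} = - \frac{24}{W}$
$\frac{o{\left(-69 \right)} + B{\left(4 \right)}}{-45730 + 9727} = \frac{- \frac{24}{-69} + \left(3 + 4\right)}{-45730 + 9727} = \frac{\left(-24\right) \left(- \frac{1}{69}\right) + 7}{-36003} = \left(\frac{8}{23} + 7\right) \left(- \frac{1}{36003}\right) = \frac{169}{23} \left(- \frac{1}{36003}\right) = - \frac{169}{828069}$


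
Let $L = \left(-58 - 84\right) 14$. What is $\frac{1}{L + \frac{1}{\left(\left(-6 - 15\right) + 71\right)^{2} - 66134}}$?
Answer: $- \frac{63634}{126504393} \approx -0.00050302$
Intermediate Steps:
$L = -1988$ ($L = \left(-142\right) 14 = -1988$)
$\frac{1}{L + \frac{1}{\left(\left(-6 - 15\right) + 71\right)^{2} - 66134}} = \frac{1}{-1988 + \frac{1}{\left(\left(-6 - 15\right) + 71\right)^{2} - 66134}} = \frac{1}{-1988 + \frac{1}{\left(-21 + 71\right)^{2} - 66134}} = \frac{1}{-1988 + \frac{1}{50^{2} - 66134}} = \frac{1}{-1988 + \frac{1}{2500 - 66134}} = \frac{1}{-1988 + \frac{1}{-63634}} = \frac{1}{-1988 - \frac{1}{63634}} = \frac{1}{- \frac{126504393}{63634}} = - \frac{63634}{126504393}$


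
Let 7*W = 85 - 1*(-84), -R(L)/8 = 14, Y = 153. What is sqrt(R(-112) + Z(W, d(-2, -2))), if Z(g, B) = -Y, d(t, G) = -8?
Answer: I*sqrt(265) ≈ 16.279*I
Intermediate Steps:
R(L) = -112 (R(L) = -8*14 = -112)
W = 169/7 (W = (85 - 1*(-84))/7 = (85 + 84)/7 = (1/7)*169 = 169/7 ≈ 24.143)
Z(g, B) = -153 (Z(g, B) = -1*153 = -153)
sqrt(R(-112) + Z(W, d(-2, -2))) = sqrt(-112 - 153) = sqrt(-265) = I*sqrt(265)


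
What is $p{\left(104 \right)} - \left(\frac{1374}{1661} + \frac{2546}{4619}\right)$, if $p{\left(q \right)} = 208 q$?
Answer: $\frac{165953568076}{7672159} \approx 21631.0$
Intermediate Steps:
$p{\left(104 \right)} - \left(\frac{1374}{1661} + \frac{2546}{4619}\right) = 208 \cdot 104 - \left(\frac{1374}{1661} + \frac{2546}{4619}\right) = 21632 - \frac{10575412}{7672159} = \frac{165953568076}{7672159}$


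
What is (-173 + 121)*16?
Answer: -832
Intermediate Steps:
(-173 + 121)*16 = -52*16 = -832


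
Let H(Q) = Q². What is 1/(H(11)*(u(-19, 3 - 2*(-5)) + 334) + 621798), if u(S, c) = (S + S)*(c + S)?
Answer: 1/689800 ≈ 1.4497e-6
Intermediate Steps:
u(S, c) = 2*S*(S + c) (u(S, c) = (2*S)*(S + c) = 2*S*(S + c))
1/(H(11)*(u(-19, 3 - 2*(-5)) + 334) + 621798) = 1/(11²*(2*(-19)*(-19 + (3 - 2*(-5))) + 334) + 621798) = 1/(121*(2*(-19)*(-19 + (3 + 10)) + 334) + 621798) = 1/(121*(2*(-19)*(-19 + 13) + 334) + 621798) = 1/(121*(2*(-19)*(-6) + 334) + 621798) = 1/(121*(228 + 334) + 621798) = 1/(121*562 + 621798) = 1/(68002 + 621798) = 1/689800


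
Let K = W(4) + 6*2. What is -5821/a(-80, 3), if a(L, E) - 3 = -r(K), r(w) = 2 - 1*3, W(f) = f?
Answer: -5821/4 ≈ -1455.3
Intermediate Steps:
K = 16 (K = 4 + 6*2 = 4 + 12 = 16)
r(w) = -1 (r(w) = 2 - 3 = -1)
a(L, E) = 4 (a(L, E) = 3 - 1*(-1) = 3 + 1 = 4)
-5821/a(-80, 3) = -5821/4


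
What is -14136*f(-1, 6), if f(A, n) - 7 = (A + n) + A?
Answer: -155496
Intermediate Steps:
f(A, n) = 7 + n + 2*A (f(A, n) = 7 + ((A + n) + A) = 7 + (n + 2*A) = 7 + n + 2*A)
-14136*f(-1, 6) = -14136*(7 + 6 + 2*(-1)) = -14136*(7 + 6 - 2) = -14136*11 = -155496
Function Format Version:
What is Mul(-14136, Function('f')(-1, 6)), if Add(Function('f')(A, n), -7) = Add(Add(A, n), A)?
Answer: -155496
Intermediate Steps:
Function('f')(A, n) = Add(7, n, Mul(2, A)) (Function('f')(A, n) = Add(7, Add(Add(A, n), A)) = Add(7, Add(n, Mul(2, A))) = Add(7, n, Mul(2, A)))
Mul(-14136, Function('f')(-1, 6)) = Mul(-14136, Add(7, 6, Mul(2, -1))) = Mul(-14136, Add(7, 6, -2)) = Mul(-14136, 11) = -155496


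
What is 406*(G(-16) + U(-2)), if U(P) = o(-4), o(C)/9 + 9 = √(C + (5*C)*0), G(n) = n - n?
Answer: -32886 + 7308*I ≈ -32886.0 + 7308.0*I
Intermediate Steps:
G(n) = 0
o(C) = -81 + 9*√C (o(C) = -81 + 9*√(C + (5*C)*0) = -81 + 9*√(C + 0) = -81 + 9*√C)
U(P) = -81 + 18*I (U(P) = -81 + 9*√(-4) = -81 + 9*(2*I) = -81 + 18*I)
406*(G(-16) + U(-2)) = 406*(0 + (-81 + 18*I)) = 406*(-81 + 18*I) = -32886 + 7308*I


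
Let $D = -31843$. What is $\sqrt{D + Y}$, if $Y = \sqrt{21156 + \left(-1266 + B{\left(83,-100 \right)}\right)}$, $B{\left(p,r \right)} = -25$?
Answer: $\sqrt{-31843 + \sqrt{19865}} \approx 178.05 i$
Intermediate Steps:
$Y = \sqrt{19865}$ ($Y = \sqrt{21156 - 1291} = \sqrt{19865} \approx 140.94$)
$\sqrt{D + Y} = \sqrt{-31843 + \sqrt{19865}}$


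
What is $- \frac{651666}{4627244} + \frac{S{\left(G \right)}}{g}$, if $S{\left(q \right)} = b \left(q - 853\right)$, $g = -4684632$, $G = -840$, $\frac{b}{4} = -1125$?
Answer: $- \frac{399015352197}{225801409523} \approx -1.7671$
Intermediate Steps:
$b = -4500$ ($b = 4 \left(-1125\right) = -4500$)
$S{\left(q \right)} = 3838500 - 4500 q$ ($S{\left(q \right)} = - 4500 \left(q - 853\right) = - 4500 \left(-853 + q\right) = 3838500 - 4500 q$)
$- \frac{651666}{4627244} + \frac{S{\left(G \right)}}{g} = - \frac{651666}{4627244} + \frac{3838500 - -3780000}{-4684632} = \left(-651666\right) \frac{1}{4627244} + \left(3838500 + 3780000\right) \left(- \frac{1}{4684632}\right) = - \frac{325833}{2313622} + 7618500 \left(- \frac{1}{4684632}\right) = - \frac{325833}{2313622} - \frac{634875}{390386} = - \frac{399015352197}{225801409523}$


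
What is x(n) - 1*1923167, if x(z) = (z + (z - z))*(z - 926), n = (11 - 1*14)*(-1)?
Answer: -1925936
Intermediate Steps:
n = 3 (n = (11 - 14)*(-1) = -3*(-1) = 3)
x(z) = z*(-926 + z) (x(z) = (z + 0)*(-926 + z) = z*(-926 + z))
x(n) - 1*1923167 = 3*(-926 + 3) - 1*1923167 = 3*(-923) - 1923167 = -2769 - 1923167 = -1925936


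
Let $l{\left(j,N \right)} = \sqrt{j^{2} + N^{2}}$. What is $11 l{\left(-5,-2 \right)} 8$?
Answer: $88 \sqrt{29} \approx 473.89$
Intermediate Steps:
$l{\left(j,N \right)} = \sqrt{N^{2} + j^{2}}$
$11 l{\left(-5,-2 \right)} 8 = 11 \sqrt{\left(-2\right)^{2} + \left(-5\right)^{2}} \cdot 8 = 11 \sqrt{4 + 25} \cdot 8 = 11 \sqrt{29} \cdot 8 = 88 \sqrt{29}$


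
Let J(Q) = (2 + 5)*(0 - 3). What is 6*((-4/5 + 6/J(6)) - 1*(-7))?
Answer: 1242/35 ≈ 35.486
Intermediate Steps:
J(Q) = -21 (J(Q) = 7*(-3) = -21)
6*((-4/5 + 6/J(6)) - 1*(-7)) = 6*((-4/5 + 6/(-21)) - 1*(-7)) = 6*((-4*1/5 + 6*(-1/21)) + 7) = 6*((-4/5 - 2/7) + 7) = 6*(-38/35 + 7) = 6*(207/35) = 1242/35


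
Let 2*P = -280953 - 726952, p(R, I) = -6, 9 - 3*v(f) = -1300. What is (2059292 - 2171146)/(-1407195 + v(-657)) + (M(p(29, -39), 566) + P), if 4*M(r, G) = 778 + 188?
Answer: -1062899554337/2110138 ≈ -5.0371e+5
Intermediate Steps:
v(f) = 1309/3 (v(f) = 3 - ⅓*(-1300) = 3 + 1300/3 = 1309/3)
M(r, G) = 483/2 (M(r, G) = (778 + 188)/4 = (¼)*966 = 483/2)
P = -1007905/2 (P = (-280953 - 726952)/2 = (½)*(-1007905) = -1007905/2 ≈ -5.0395e+5)
(2059292 - 2171146)/(-1407195 + v(-657)) + (M(p(29, -39), 566) + P) = (2059292 - 2171146)/(-1407195 + 1309/3) + (483/2 - 1007905/2) = -111854/(-4220276/3) - 503711 = -111854*(-3/4220276) - 503711 = 167781/2110138 - 503711 = -1062899554337/2110138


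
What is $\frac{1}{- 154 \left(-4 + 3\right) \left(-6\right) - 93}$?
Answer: $- \frac{1}{1017} \approx -0.00098328$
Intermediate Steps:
$\frac{1}{- 154 \left(-4 + 3\right) \left(-6\right) - 93} = \frac{1}{- 154 \left(\left(-1\right) \left(-6\right)\right) - 93} = \frac{1}{\left(-154\right) 6 - 93} = \frac{1}{-924 - 93} = \frac{1}{-1017} = - \frac{1}{1017}$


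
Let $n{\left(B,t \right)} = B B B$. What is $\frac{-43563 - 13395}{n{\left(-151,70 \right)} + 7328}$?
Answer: $\frac{56958}{3435623} \approx 0.016579$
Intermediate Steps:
$n{\left(B,t \right)} = B^{3}$ ($n{\left(B,t \right)} = B^{2} B = B^{3}$)
$\frac{-43563 - 13395}{n{\left(-151,70 \right)} + 7328} = \frac{-43563 - 13395}{\left(-151\right)^{3} + 7328} = - \frac{56958}{-3442951 + 7328} = - \frac{56958}{-3435623} = \left(-56958\right) \left(- \frac{1}{3435623}\right) = \frac{56958}{3435623}$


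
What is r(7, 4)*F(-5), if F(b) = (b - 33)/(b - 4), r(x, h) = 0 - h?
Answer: -152/9 ≈ -16.889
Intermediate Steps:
r(x, h) = -h
F(b) = (-33 + b)/(-4 + b)
r(7, 4)*F(-5) = (-1*4)*((-33 - 5)/(-4 - 5)) = -4*(-38)/(-9) = -(-4)*(-38)/9 = -4*38/9 = -152/9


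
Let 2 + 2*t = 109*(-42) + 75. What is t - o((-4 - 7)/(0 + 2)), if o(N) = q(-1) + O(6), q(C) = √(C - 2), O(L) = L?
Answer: -4517/2 - I*√3 ≈ -2258.5 - 1.732*I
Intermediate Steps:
q(C) = √(-2 + C)
o(N) = 6 + I*√3 (o(N) = √(-2 - 1) + 6 = √(-3) + 6 = I*√3 + 6 = 6 + I*√3)
t = -4505/2 (t = -1 + (109*(-42) + 75)/2 = -1 + (-4578 + 75)/2 = -1 + (½)*(-4503) = -1 - 4503/2 = -4505/2 ≈ -2252.5)
t - o((-4 - 7)/(0 + 2)) = -4505/2 - (6 + I*√3) = -4505/2 + (-6 - I*√3) = -4517/2 - I*√3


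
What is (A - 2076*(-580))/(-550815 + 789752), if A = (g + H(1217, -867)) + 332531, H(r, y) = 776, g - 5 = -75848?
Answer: 1461544/238937 ≈ 6.1169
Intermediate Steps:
g = -75843 (g = 5 - 75848 = -75843)
A = 257464 (A = (-75843 + 776) + 332531 = -75067 + 332531 = 257464)
(A - 2076*(-580))/(-550815 + 789752) = (257464 - 2076*(-580))/(-550815 + 789752) = (257464 + 1204080)/238937 = 1461544*(1/238937) = 1461544/238937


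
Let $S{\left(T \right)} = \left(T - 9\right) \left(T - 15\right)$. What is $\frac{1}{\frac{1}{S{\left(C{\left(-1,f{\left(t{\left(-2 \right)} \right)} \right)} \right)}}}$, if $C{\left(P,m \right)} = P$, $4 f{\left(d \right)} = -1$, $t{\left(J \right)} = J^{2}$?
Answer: $160$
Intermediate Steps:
$f{\left(d \right)} = - \frac{1}{4}$ ($f{\left(d \right)} = \frac{1}{4} \left(-1\right) = - \frac{1}{4}$)
$S{\left(T \right)} = \left(-15 + T\right) \left(-9 + T\right)$ ($S{\left(T \right)} = \left(-9 + T\right) \left(-15 + T\right) = \left(-15 + T\right) \left(-9 + T\right)$)
$\frac{1}{\frac{1}{S{\left(C{\left(-1,f{\left(t{\left(-2 \right)} \right)} \right)} \right)}}} = \frac{1}{\frac{1}{135 + \left(-1\right)^{2} - -24}} = \frac{1}{\frac{1}{135 + 1 + 24}} = \frac{1}{\frac{1}{160}} = 160$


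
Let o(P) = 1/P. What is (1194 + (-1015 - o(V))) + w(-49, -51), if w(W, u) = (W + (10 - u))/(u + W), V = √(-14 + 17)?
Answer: 4472/25 - √3/3 ≈ 178.30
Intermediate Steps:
V = √3 ≈ 1.7320
w(W, u) = (10 + W - u)/(W + u)
o(P) = 1/P
(1194 + (-1015 - o(V))) + w(-49, -51) = (1194 + (-1015 - 1/(√3))) + (10 - 49 - 1*(-51))/(-49 - 51) = (1194 + (-1015 - √3/3)) + (10 - 49 + 51)/(-100) = (1194 + (-1015 - √3/3)) - 1/100*12 = (179 - √3/3) - 3/25 = 4472/25 - √3/3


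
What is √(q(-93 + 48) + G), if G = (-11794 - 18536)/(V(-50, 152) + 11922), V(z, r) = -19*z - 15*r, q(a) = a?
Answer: 3*I*√9322615/1324 ≈ 6.9183*I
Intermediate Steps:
G = -15165/5296 (G = (-11794 - 18536)/((-19*(-50) - 15*152) + 11922) = -30330/((950 - 2280) + 11922) = -30330/(-1330 + 11922) = -30330/10592 = -30330*1/10592 = -15165/5296 ≈ -2.8635)
√(q(-93 + 48) + G) = √((-93 + 48) - 15165/5296) = √(-45 - 15165/5296) = √(-253485/5296) = 3*I*√9322615/1324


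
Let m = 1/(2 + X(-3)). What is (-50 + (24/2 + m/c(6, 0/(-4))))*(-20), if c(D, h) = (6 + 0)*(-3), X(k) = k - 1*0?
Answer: 6830/9 ≈ 758.89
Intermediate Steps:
X(k) = k (X(k) = k + 0 = k)
c(D, h) = -18 (c(D, h) = 6*(-3) = -18)
m = -1 (m = 1/(2 - 3) = 1/(-1) = -1)
(-50 + (24/2 + m/c(6, 0/(-4))))*(-20) = (-50 + (24/2 - 1/(-18)))*(-20) = (-50 + (24*(½) - 1*(-1/18)))*(-20) = (-50 + (12 + 1/18))*(-20) = (-50 + 217/18)*(-20) = -683/18*(-20) = 6830/9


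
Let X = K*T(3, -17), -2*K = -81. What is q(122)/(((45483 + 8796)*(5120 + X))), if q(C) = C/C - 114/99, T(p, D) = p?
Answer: -10/18777222981 ≈ -5.3256e-10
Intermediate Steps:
K = 81/2 (K = -1/2*(-81) = 81/2 ≈ 40.500)
q(C) = -5/33 (q(C) = 1 - 114*1/99 = 1 - 38/33 = -5/33)
X = 243/2 (X = (81/2)*3 = 243/2 ≈ 121.50)
q(122)/(((45483 + 8796)*(5120 + X))) = -5*1/((5120 + 243/2)*(45483 + 8796))/33 = -5/(33*(54279*(10483/2))) = -5/(33*569006757/2) = -5/33*2/569006757 = -10/18777222981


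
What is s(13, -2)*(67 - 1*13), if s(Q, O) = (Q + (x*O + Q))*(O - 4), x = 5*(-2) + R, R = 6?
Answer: -11016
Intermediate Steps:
x = -4 (x = 5*(-2) + 6 = -10 + 6 = -4)
s(Q, O) = (-4 + O)*(-4*O + 2*Q) (s(Q, O) = (Q + (-4*O + Q))*(O - 4) = (Q + (Q - 4*O))*(-4 + O) = (-4*O + 2*Q)*(-4 + O) = (-4 + O)*(-4*O + 2*Q))
s(13, -2)*(67 - 1*13) = (-8*13 - 4*(-2)² + 16*(-2) + 2*(-2)*13)*(67 - 1*13) = (-104 - 4*4 - 32 - 52)*(67 - 13) = (-104 - 16 - 32 - 52)*54 = -204*54 = -11016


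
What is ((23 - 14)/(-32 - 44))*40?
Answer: -90/19 ≈ -4.7368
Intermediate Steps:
((23 - 14)/(-32 - 44))*40 = (9/(-76))*40 = -1/76*9*40 = -9/76*40 = -90/19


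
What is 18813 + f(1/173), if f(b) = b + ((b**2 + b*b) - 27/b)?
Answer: 423256093/29929 ≈ 14142.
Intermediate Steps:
f(b) = b - 27/b + 2*b**2 (f(b) = b + ((b**2 + b**2) - 27/b) = b + (2*b**2 - 27/b) = b + (-27/b + 2*b**2) = b - 27/b + 2*b**2)
18813 + f(1/173) = 18813 + (1/173 - 27/(1/173) + 2*(1/173)**2) = 18813 + (1/173 - 27/1/173 + 2*(1/173)**2) = 18813 + (1/173 - 27*173 + 2*(1/29929)) = 18813 + (1/173 - 4671 + 2/29929) = 18813 - 139798184/29929 = 423256093/29929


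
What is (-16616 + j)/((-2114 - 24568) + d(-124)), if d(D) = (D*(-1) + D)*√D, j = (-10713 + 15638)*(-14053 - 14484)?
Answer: 140561341/26682 ≈ 5268.0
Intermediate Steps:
j = -140544725 (j = 4925*(-28537) = -140544725)
d(D) = 0 (d(D) = (-D + D)*√D = 0*√D = 0)
(-16616 + j)/((-2114 - 24568) + d(-124)) = (-16616 - 140544725)/((-2114 - 24568) + 0) = -140561341/(-26682 + 0) = -140561341/(-26682) = -140561341*(-1/26682) = 140561341/26682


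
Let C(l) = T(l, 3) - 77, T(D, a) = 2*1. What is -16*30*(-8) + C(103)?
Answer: 3765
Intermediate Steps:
T(D, a) = 2
C(l) = -75 (C(l) = 2 - 77 = -75)
-16*30*(-8) + C(103) = -16*30*(-8) - 75 = -480*(-8) - 75 = 3840 - 75 = 3765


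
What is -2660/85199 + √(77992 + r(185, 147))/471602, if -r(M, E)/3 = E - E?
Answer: -2660/85199 + √19498/235801 ≈ -0.030629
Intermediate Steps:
r(M, E) = 0 (r(M, E) = -3*(E - E) = -3*0 = 0)
-2660/85199 + √(77992 + r(185, 147))/471602 = -2660/85199 + √(77992 + 0)/471602 = -2660*1/85199 + √77992*(1/471602) = -2660/85199 + (2*√19498)*(1/471602) = -2660/85199 + √19498/235801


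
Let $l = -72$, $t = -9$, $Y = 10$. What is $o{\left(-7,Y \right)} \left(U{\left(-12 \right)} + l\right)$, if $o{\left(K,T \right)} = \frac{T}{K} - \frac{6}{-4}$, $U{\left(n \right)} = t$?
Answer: $- \frac{81}{14} \approx -5.7857$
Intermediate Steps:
$U{\left(n \right)} = -9$
$o{\left(K,T \right)} = \frac{3}{2} + \frac{T}{K}$ ($o{\left(K,T \right)} = \frac{T}{K} - - \frac{3}{2} = \frac{T}{K} + \frac{3}{2} = \frac{3}{2} + \frac{T}{K}$)
$o{\left(-7,Y \right)} \left(U{\left(-12 \right)} + l\right) = \left(\frac{3}{2} + \frac{10}{-7}\right) \left(-9 - 72\right) = \left(\frac{3}{2} + 10 \left(- \frac{1}{7}\right)\right) \left(-81\right) = \left(\frac{3}{2} - \frac{10}{7}\right) \left(-81\right) = \frac{1}{14} \left(-81\right) = - \frac{81}{14}$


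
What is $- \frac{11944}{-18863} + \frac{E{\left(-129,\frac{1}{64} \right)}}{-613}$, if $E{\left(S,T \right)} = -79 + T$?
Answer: $\frac{563939473}{740033216} \approx 0.76205$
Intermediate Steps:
$- \frac{11944}{-18863} + \frac{E{\left(-129,\frac{1}{64} \right)}}{-613} = - \frac{11944}{-18863} + \frac{-79 + \frac{1}{64}}{-613} = \left(-11944\right) \left(- \frac{1}{18863}\right) + \left(-79 + \frac{1}{64}\right) \left(- \frac{1}{613}\right) = \frac{11944}{18863} - - \frac{5055}{39232} = \frac{11944}{18863} + \frac{5055}{39232} = \frac{563939473}{740033216}$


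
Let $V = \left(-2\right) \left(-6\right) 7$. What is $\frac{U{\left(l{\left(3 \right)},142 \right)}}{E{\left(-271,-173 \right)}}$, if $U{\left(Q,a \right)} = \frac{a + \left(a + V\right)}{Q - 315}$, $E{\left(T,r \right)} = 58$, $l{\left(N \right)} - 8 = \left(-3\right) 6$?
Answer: $- \frac{184}{9425} \approx -0.019523$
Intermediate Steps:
$l{\left(N \right)} = -10$ ($l{\left(N \right)} = 8 - 18 = -10$)
$V = 84$ ($V = 12 \cdot 7 = 84$)
$U{\left(Q,a \right)} = \frac{84 + 2 a}{-315 + Q}$ ($U{\left(Q,a \right)} = \frac{a + \left(a + 84\right)}{Q - 315} = \frac{a + \left(84 + a\right)}{-315 + Q} = \frac{84 + 2 a}{-315 + Q}$)
$\frac{U{\left(l{\left(3 \right)},142 \right)}}{E{\left(-271,-173 \right)}} = \frac{2 \frac{1}{-315 - 10} \left(42 + 142\right)}{58} = 2 \frac{1}{-325} \cdot 184 \cdot \frac{1}{58} = 2 \left(- \frac{1}{325}\right) 184 \cdot \frac{1}{58} = \left(- \frac{368}{325}\right) \frac{1}{58} = - \frac{184}{9425}$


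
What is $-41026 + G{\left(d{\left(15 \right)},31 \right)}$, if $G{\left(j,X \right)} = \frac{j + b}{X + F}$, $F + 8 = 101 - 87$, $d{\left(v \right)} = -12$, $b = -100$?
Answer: $- \frac{1518074}{37} \approx -41029.0$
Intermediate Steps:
$F = 6$ ($F = -8 + \left(101 - 87\right) = -8 + 14 = 6$)
$G{\left(j,X \right)} = \frac{-100 + j}{6 + X}$ ($G{\left(j,X \right)} = \frac{j - 100}{X + 6} = \frac{-100 + j}{6 + X}$)
$-41026 + G{\left(d{\left(15 \right)},31 \right)} = -41026 + \frac{-100 - 12}{6 + 31} = -41026 + \frac{1}{37} \left(-112\right) = -41026 - \frac{112}{37} = - \frac{1518074}{37}$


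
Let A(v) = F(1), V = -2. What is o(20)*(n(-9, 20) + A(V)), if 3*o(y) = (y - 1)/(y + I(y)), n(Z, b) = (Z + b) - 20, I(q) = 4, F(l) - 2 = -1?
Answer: -19/9 ≈ -2.1111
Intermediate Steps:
F(l) = 1 (F(l) = 2 - 1 = 1)
A(v) = 1
n(Z, b) = -20 + Z + b
o(y) = (-1 + y)/(3*(4 + y)) (o(y) = ((y - 1)/(y + 4))/3 = ((-1 + y)/(4 + y))/3 = (-1 + y)/(3*(4 + y)))
o(20)*(n(-9, 20) + A(V)) = ((-1 + 20)/(3*(4 + 20)))*((-20 - 9 + 20) + 1) = ((⅓)*19/24)*(-9 + 1) = ((⅓)*(1/24)*19)*(-8) = (19/72)*(-8) = -19/9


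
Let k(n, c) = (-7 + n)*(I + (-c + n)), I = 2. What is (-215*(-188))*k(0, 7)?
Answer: 1414700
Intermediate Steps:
k(n, c) = (-7 + n)*(2 + n - c) (k(n, c) = (-7 + n)*(2 + (-c + n)) = (-7 + n)*(2 + (n - c)) = (-7 + n)*(2 + n - c))
(-215*(-188))*k(0, 7) = (-215*(-188))*(-14 + 0² - 5*0 + 7*7 - 1*7*0) = 40420*(-14 + 0 + 0 + 49 + 0) = 40420*35 = 1414700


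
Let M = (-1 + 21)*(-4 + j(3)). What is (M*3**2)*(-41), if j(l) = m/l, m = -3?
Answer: 36900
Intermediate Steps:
j(l) = -3/l
M = -100 (M = (-1 + 21)*(-4 - 3/3) = 20*(-4 - 3*1/3) = 20*(-4 - 1) = 20*(-5) = -100)
(M*3**2)*(-41) = -100*3**2*(-41) = -100*9*(-41) = -900*(-41) = 36900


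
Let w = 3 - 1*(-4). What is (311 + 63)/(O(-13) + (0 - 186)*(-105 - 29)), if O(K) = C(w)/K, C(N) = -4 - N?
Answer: 4862/324023 ≈ 0.015005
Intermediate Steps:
w = 7 (w = 3 + 4 = 7)
O(K) = -11/K (O(K) = (-4 - 1*7)/K = (-4 - 7)/K = -11/K)
(311 + 63)/(O(-13) + (0 - 186)*(-105 - 29)) = (311 + 63)/(-11/(-13) + (0 - 186)*(-105 - 29)) = 374/(-11*(-1/13) - 186*(-134)) = 374/(11/13 + 24924) = 374/(324023/13) = 374*(13/324023) = 4862/324023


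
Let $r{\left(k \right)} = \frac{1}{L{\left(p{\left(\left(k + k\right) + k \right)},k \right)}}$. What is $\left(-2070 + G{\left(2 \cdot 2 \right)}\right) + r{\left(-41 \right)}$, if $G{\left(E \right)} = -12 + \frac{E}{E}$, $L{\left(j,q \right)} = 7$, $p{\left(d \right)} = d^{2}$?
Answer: $- \frac{14566}{7} \approx -2080.9$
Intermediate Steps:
$r{\left(k \right)} = \frac{1}{7}$
$G{\left(E \right)} = -11$ ($G{\left(E \right)} = -12 + 1 = -11$)
$\left(-2070 + G{\left(2 \cdot 2 \right)}\right) + r{\left(-41 \right)} = \left(-2070 - 11\right) + \frac{1}{7} = -2081 + \frac{1}{7} = - \frac{14566}{7}$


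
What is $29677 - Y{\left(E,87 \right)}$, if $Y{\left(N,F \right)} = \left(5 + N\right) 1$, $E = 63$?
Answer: $29609$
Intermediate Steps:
$Y{\left(N,F \right)} = 5 + N$
$29677 - Y{\left(E,87 \right)} = 29677 - \left(5 + 63\right) = 29677 - 68 = 29609$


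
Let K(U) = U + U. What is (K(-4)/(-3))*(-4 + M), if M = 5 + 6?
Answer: 56/3 ≈ 18.667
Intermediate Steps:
K(U) = 2*U
M = 11
(K(-4)/(-3))*(-4 + M) = ((2*(-4))/(-3))*(-4 + 11) = -8*(-⅓)*7 = (8/3)*7 = 56/3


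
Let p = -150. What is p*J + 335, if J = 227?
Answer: -33715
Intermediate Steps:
p*J + 335 = -150*227 + 335 = -34050 + 335 = -33715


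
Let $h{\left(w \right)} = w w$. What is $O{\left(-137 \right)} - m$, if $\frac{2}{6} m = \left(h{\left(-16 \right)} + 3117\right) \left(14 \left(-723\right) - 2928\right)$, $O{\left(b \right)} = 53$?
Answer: $132053003$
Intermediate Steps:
$h{\left(w \right)} = w^{2}$
$m = -132052950$ ($m = 3 \left(\left(-16\right)^{2} + 3117\right) \left(14 \left(-723\right) - 2928\right) = 3 \left(256 + 3117\right) \left(-10122 - 2928\right) = 3 \cdot 3373 \left(-13050\right) = 3 \left(-44017650\right) = -132052950$)
$O{\left(-137 \right)} - m = 53 - -132052950 = 53 + 132052950 = 132053003$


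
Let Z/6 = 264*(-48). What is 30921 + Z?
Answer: -45111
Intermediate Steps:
Z = -76032 (Z = 6*(264*(-48)) = 6*(-12672) = -76032)
30921 + Z = 30921 - 76032 = -45111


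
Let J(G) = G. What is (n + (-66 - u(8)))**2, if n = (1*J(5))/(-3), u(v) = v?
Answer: 51529/9 ≈ 5725.4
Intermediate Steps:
n = -5/3 (n = (1*5)/(-3) = 5*(-1/3) = -5/3 ≈ -1.6667)
(n + (-66 - u(8)))**2 = (-5/3 + (-66 - 1*8))**2 = (-5/3 + (-66 - 8))**2 = (-5/3 - 74)**2 = (-227/3)**2 = 51529/9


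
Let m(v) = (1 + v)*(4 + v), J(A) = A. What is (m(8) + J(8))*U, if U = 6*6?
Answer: 4176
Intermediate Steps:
U = 36
(m(8) + J(8))*U = ((4 + 8² + 5*8) + 8)*36 = ((4 + 64 + 40) + 8)*36 = (108 + 8)*36 = 116*36 = 4176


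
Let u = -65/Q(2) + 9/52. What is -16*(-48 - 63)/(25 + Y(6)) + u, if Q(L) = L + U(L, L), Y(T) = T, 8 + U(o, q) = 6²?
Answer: 267415/4836 ≈ 55.297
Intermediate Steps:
U(o, q) = 28 (U(o, q) = -8 + 6² = -8 + 36 = 28)
Q(L) = 28 + L (Q(L) = L + 28 = 28 + L)
u = -311/156 (u = -65/(28 + 2) + 9/52 = -65/30 + 9*(1/52) = -65*1/30 + 9/52 = -13/6 + 9/52 = -311/156 ≈ -1.9936)
-16*(-48 - 63)/(25 + Y(6)) + u = -16*(-48 - 63)/(25 + 6) - 311/156 = -(-1776)/31 - 311/156 = -16*(-111/31) - 311/156 = 1776/31 - 311/156 = 267415/4836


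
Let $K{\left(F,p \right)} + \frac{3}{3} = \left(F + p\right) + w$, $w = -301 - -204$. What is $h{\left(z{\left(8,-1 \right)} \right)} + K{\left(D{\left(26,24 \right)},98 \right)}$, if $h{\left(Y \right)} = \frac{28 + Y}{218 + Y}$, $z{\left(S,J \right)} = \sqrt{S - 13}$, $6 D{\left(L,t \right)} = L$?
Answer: $\frac{212068}{47529} + \frac{190 i \sqrt{5}}{47529} \approx 4.4619 + 0.0089388 i$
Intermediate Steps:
$D{\left(L,t \right)} = \frac{L}{6}$
$z{\left(S,J \right)} = \sqrt{-13 + S}$
$w = -97$ ($w = -301 + 204 = -97$)
$K{\left(F,p \right)} = -98 + F + p$ ($K{\left(F,p \right)} = -1 - \left(97 - F - p\right) = -1 + \left(-97 + F + p\right) = -98 + F + p$)
$h{\left(Y \right)} = \frac{28 + Y}{218 + Y}$
$h{\left(z{\left(8,-1 \right)} \right)} + K{\left(D{\left(26,24 \right)},98 \right)} = \frac{28 + \sqrt{-13 + 8}}{218 + \sqrt{-13 + 8}} + \left(-98 + \frac{1}{6} \cdot 26 + 98\right) = \frac{28 + \sqrt{-5}}{218 + \sqrt{-5}} + \left(-98 + \frac{13}{3} + 98\right) = \frac{28 + i \sqrt{5}}{218 + i \sqrt{5}} + \frac{13}{3} = \frac{13}{3} + \frac{28 + i \sqrt{5}}{218 + i \sqrt{5}}$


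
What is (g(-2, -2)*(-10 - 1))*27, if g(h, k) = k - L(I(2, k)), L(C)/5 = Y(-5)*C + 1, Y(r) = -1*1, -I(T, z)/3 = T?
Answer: 10989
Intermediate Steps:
I(T, z) = -3*T
Y(r) = -1
L(C) = 5 - 5*C (L(C) = 5*(-C + 1) = 5*(1 - C) = 5 - 5*C)
g(h, k) = -35 + k (g(h, k) = k - (5 - (-15)*2) = k - (5 - 5*(-6)) = k - (5 + 30) = k - 1*35 = k - 35 = -35 + k)
(g(-2, -2)*(-10 - 1))*27 = ((-35 - 2)*(-10 - 1))*27 = -37*(-11)*27 = 407*27 = 10989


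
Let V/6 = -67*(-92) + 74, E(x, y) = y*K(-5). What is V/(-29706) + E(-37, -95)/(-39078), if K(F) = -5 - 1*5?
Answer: -124236007/96737589 ≈ -1.2843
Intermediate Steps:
K(F) = -10 (K(F) = -5 - 5 = -10)
E(x, y) = -10*y (E(x, y) = y*(-10) = -10*y)
V = 37428 (V = 6*(-67*(-92) + 74) = 6*(6164 + 74) = 6*6238 = 37428)
V/(-29706) + E(-37, -95)/(-39078) = 37428/(-29706) - 10*(-95)/(-39078) = 37428*(-1/29706) + 950*(-1/39078) = -6238/4951 - 475/19539 = -124236007/96737589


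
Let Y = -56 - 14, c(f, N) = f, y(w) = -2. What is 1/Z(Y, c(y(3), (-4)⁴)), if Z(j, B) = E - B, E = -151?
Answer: -1/149 ≈ -0.0067114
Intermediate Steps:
Y = -70
Z(j, B) = -151 - B
1/Z(Y, c(y(3), (-4)⁴)) = 1/(-151 - 1*(-2)) = 1/(-151 + 2) = 1/(-149) = -1/149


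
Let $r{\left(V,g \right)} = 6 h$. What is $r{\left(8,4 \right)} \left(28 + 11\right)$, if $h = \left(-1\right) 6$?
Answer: $-1404$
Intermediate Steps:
$h = -6$
$r{\left(V,g \right)} = -36$ ($r{\left(V,g \right)} = 6 \left(-6\right) = -36$)
$r{\left(8,4 \right)} \left(28 + 11\right) = - 36 \left(28 + 11\right) = \left(-36\right) 39 = -1404$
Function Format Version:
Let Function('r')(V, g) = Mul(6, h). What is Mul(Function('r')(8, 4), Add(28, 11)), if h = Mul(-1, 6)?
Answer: -1404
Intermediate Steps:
h = -6
Function('r')(V, g) = -36 (Function('r')(V, g) = Mul(6, -6) = -36)
Mul(Function('r')(8, 4), Add(28, 11)) = Mul(-36, Add(28, 11)) = Mul(-36, 39) = -1404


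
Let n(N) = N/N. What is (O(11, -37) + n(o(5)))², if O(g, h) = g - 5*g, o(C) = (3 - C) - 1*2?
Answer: 1849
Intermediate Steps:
o(C) = 1 - C (o(C) = (3 - C) - 2 = 1 - C)
O(g, h) = -4*g
n(N) = 1
(O(11, -37) + n(o(5)))² = (-4*11 + 1)² = (-44 + 1)² = (-43)² = 1849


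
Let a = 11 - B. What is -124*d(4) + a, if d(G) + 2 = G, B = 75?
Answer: -312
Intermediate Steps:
a = -64 (a = 11 - 1*75 = 11 - 75 = -64)
d(G) = -2 + G
-124*d(4) + a = -124*(-2 + 4) - 64 = -124*2 - 64 = -248 - 64 = -312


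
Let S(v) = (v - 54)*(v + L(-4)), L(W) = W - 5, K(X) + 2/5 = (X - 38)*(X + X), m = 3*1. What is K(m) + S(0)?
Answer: 1378/5 ≈ 275.60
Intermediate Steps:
m = 3
K(X) = -2/5 + 2*X*(-38 + X) (K(X) = -2/5 + (X - 38)*(X + X) = -2/5 + (-38 + X)*(2*X) = -2/5 + 2*X*(-38 + X))
L(W) = -5 + W
S(v) = (-54 + v)*(-9 + v) (S(v) = (v - 54)*(v + (-5 - 4)) = (-54 + v)*(v - 9) = (-54 + v)*(-9 + v))
K(m) + S(0) = (-2/5 - 76*3 + 2*3**2) + (486 + 0**2 - 63*0) = (-2/5 - 228 + 2*9) + (486 + 0 + 0) = (-2/5 - 228 + 18) + 486 = -1052/5 + 486 = 1378/5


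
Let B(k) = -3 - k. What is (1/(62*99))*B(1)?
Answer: -2/3069 ≈ -0.00065168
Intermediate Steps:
(1/(62*99))*B(1) = (1/(62*99))*(-3 - 1*1) = ((1/62)*(1/99))*(-3 - 1) = (1/6138)*(-4) = -2/3069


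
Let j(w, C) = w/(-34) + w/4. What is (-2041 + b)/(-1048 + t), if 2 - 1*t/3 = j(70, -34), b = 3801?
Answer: -59840/37003 ≈ -1.6172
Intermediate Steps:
j(w, C) = 15*w/68 (j(w, C) = w*(-1/34) + w*(¼) = -w/34 + w/4 = 15*w/68)
t = -1371/34 (t = 6 - 45*70/68 = 6 - 3*525/34 = 6 - 1575/34 = -1371/34 ≈ -40.324)
(-2041 + b)/(-1048 + t) = (-2041 + 3801)/(-1048 - 1371/34) = 1760/(-37003/34) = 1760*(-34/37003) = -59840/37003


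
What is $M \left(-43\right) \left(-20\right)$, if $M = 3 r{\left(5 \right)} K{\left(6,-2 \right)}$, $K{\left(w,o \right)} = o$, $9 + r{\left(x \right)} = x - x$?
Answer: $46440$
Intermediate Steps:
$r{\left(x \right)} = -9$ ($r{\left(x \right)} = -9 + \left(x - x\right) = -9 + 0 = -9$)
$M = 54$ ($M = 3 \left(-9\right) \left(-2\right) = \left(-27\right) \left(-2\right) = 54$)
$M \left(-43\right) \left(-20\right) = 54 \left(-43\right) \left(-20\right) = \left(-2322\right) \left(-20\right) = 46440$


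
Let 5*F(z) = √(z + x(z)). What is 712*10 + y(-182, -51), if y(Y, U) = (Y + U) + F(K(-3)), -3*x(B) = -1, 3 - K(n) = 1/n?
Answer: 6887 + √33/15 ≈ 6887.4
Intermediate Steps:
K(n) = 3 - 1/n
x(B) = ⅓ (x(B) = -⅓*(-1) = ⅓)
F(z) = √(⅓ + z)/5 (F(z) = √(z + ⅓)/5 = √(⅓ + z)/5)
y(Y, U) = U + Y + √33/15 (y(Y, U) = (Y + U) + √(3 + 9*(3 - 1/(-3)))/15 = (U + Y) + √(3 + 9*(3 - 1*(-⅓)))/15 = (U + Y) + √(3 + 9*(3 + ⅓))/15 = (U + Y) + √(3 + 9*(10/3))/15 = (U + Y) + √(3 + 30)/15 = (U + Y) + √33/15 = U + Y + √33/15)
712*10 + y(-182, -51) = 712*10 + (-51 - 182 + √33/15) = 7120 + (-233 + √33/15) = 6887 + √33/15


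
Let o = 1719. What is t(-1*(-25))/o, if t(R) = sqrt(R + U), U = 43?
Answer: 2*sqrt(17)/1719 ≈ 0.0047971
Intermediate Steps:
t(R) = sqrt(43 + R) (t(R) = sqrt(R + 43) = sqrt(43 + R))
t(-1*(-25))/o = sqrt(43 - 1*(-25))/1719 = sqrt(43 + 25)*(1/1719) = sqrt(68)*(1/1719) = (2*sqrt(17))*(1/1719) = 2*sqrt(17)/1719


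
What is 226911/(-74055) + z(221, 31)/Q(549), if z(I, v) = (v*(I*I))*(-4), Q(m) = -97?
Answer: 149492033751/2394445 ≈ 62433.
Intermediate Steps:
z(I, v) = -4*v*I² (z(I, v) = (v*I²)*(-4) = -4*v*I²)
226911/(-74055) + z(221, 31)/Q(549) = 226911/(-74055) - 4*31*221²/(-97) = 226911*(-1/74055) - 4*31*48841*(-1/97) = -75637/24685 - 6056284*(-1/97) = -75637/24685 + 6056284/97 = 149492033751/2394445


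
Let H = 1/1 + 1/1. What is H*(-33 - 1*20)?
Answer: -106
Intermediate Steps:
H = 2 (H = 1*1 + 1*1 = 1 + 1 = 2)
H*(-33 - 1*20) = 2*(-33 - 1*20) = 2*(-33 - 20) = 2*(-53) = -106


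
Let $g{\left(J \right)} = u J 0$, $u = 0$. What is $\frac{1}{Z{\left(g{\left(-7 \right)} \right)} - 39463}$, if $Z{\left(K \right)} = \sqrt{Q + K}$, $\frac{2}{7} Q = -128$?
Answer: $- \frac{39463}{1557328817} - \frac{8 i \sqrt{7}}{1557328817} \approx -2.534 \cdot 10^{-5} - 1.3591 \cdot 10^{-8} i$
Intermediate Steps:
$Q = -448$ ($Q = \frac{7}{2} \left(-128\right) = -448$)
$g{\left(J \right)} = 0$ ($g{\left(J \right)} = 0 J 0 = 0 \cdot 0 = 0$)
$Z{\left(K \right)} = \sqrt{-448 + K}$
$\frac{1}{Z{\left(g{\left(-7 \right)} \right)} - 39463} = \frac{1}{\sqrt{-448 + 0} - 39463} = \frac{1}{\sqrt{-448} - 39463} = \frac{1}{8 i \sqrt{7} - 39463} = \frac{1}{-39463 + 8 i \sqrt{7}}$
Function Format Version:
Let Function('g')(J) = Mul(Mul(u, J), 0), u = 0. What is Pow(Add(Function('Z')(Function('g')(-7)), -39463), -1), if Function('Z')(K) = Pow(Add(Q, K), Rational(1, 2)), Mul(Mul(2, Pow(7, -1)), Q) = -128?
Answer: Add(Rational(-39463, 1557328817), Mul(Rational(-8, 1557328817), I, Pow(7, Rational(1, 2)))) ≈ Add(-2.5340e-5, Mul(-1.3591e-8, I))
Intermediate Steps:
Q = -448 (Q = Mul(Rational(7, 2), -128) = -448)
Function('g')(J) = 0 (Function('g')(J) = Mul(Mul(0, J), 0) = Mul(0, 0) = 0)
Function('Z')(K) = Pow(Add(-448, K), Rational(1, 2))
Pow(Add(Function('Z')(Function('g')(-7)), -39463), -1) = Pow(Add(Pow(Add(-448, 0), Rational(1, 2)), -39463), -1) = Pow(Add(Pow(-448, Rational(1, 2)), -39463), -1) = Pow(Add(Mul(8, I, Pow(7, Rational(1, 2))), -39463), -1) = Pow(Add(-39463, Mul(8, I, Pow(7, Rational(1, 2)))), -1)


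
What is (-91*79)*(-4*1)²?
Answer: -115024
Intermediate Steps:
(-91*79)*(-4*1)² = -7189*(-4)² = -7189*16 = -115024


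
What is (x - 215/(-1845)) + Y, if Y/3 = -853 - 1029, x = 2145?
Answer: -1291826/369 ≈ -3500.9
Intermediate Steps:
Y = -5646 (Y = 3*(-853 - 1029) = 3*(-1882) = -5646)
(x - 215/(-1845)) + Y = (2145 - 215/(-1845)) - 5646 = (2145 - 215*(-1/1845)) - 5646 = (2145 + 43/369) - 5646 = 791548/369 - 5646 = -1291826/369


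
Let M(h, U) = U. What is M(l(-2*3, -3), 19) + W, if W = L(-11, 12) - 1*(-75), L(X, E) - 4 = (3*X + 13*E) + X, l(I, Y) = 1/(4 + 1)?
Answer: 210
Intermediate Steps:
l(I, Y) = ⅕ (l(I, Y) = 1/5 = ⅕)
L(X, E) = 4 + 4*X + 13*E (L(X, E) = 4 + ((3*X + 13*E) + X) = 4 + (4*X + 13*E) = 4 + 4*X + 13*E)
W = 191 (W = (4 + 4*(-11) + 13*12) - 1*(-75) = (4 - 44 + 156) + 75 = 116 + 75 = 191)
M(l(-2*3, -3), 19) + W = 19 + 191 = 210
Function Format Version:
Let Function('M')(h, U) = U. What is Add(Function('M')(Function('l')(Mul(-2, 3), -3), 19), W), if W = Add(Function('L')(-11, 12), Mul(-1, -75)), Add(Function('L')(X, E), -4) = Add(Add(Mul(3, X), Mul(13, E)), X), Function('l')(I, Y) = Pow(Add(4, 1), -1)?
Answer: 210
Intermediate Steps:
Function('l')(I, Y) = Rational(1, 5) (Function('l')(I, Y) = Pow(5, -1) = Rational(1, 5))
Function('L')(X, E) = Add(4, Mul(4, X), Mul(13, E)) (Function('L')(X, E) = Add(4, Add(Add(Mul(3, X), Mul(13, E)), X)) = Add(4, Add(Mul(4, X), Mul(13, E))) = Add(4, Mul(4, X), Mul(13, E)))
W = 191 (W = Add(Add(4, Mul(4, -11), Mul(13, 12)), Mul(-1, -75)) = Add(Add(4, -44, 156), 75) = Add(116, 75) = 191)
Add(Function('M')(Function('l')(Mul(-2, 3), -3), 19), W) = Add(19, 191) = 210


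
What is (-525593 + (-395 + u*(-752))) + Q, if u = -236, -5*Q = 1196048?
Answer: -2938628/5 ≈ -5.8773e+5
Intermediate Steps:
Q = -1196048/5 (Q = -⅕*1196048 = -1196048/5 ≈ -2.3921e+5)
(-525593 + (-395 + u*(-752))) + Q = (-525593 + (-395 - 236*(-752))) - 1196048/5 = (-525593 + (-395 + 177472)) - 1196048/5 = (-525593 + 177077) - 1196048/5 = -348516 - 1196048/5 = -2938628/5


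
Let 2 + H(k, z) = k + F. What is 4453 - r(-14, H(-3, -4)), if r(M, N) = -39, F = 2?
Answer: 4492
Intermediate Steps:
H(k, z) = k (H(k, z) = -2 + (k + 2) = -2 + (2 + k) = k)
4453 - r(-14, H(-3, -4)) = 4453 - 1*(-39) = 4453 + 39 = 4492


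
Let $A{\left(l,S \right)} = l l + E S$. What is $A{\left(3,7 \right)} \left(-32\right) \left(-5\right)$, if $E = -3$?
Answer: $-1920$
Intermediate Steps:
$A{\left(l,S \right)} = l^{2} - 3 S$ ($A{\left(l,S \right)} = l l - 3 S = l^{2} - 3 S$)
$A{\left(3,7 \right)} \left(-32\right) \left(-5\right) = \left(3^{2} - 21\right) \left(-32\right) \left(-5\right) = \left(9 - 21\right) \left(-32\right) \left(-5\right) = \left(-12\right) \left(-32\right) \left(-5\right) = 384 \left(-5\right) = -1920$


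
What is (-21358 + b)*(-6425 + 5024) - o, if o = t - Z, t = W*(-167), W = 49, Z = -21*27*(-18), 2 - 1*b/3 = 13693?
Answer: 87484220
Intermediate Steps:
b = -41073 (b = 6 - 3*13693 = 6 - 41079 = -41073)
Z = 10206 (Z = -567*(-18) = 10206)
t = -8183 (t = 49*(-167) = -8183)
o = -18389 (o = -8183 - 1*10206 = -8183 - 10206 = -18389)
(-21358 + b)*(-6425 + 5024) - o = (-21358 - 41073)*(-6425 + 5024) - 1*(-18389) = -62431*(-1401) + 18389 = 87465831 + 18389 = 87484220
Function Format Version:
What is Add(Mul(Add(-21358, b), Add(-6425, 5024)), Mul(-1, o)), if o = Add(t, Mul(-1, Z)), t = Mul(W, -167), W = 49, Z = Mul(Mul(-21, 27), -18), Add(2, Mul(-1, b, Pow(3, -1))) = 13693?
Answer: 87484220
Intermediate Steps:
b = -41073 (b = Add(6, Mul(-3, 13693)) = Add(6, -41079) = -41073)
Z = 10206 (Z = Mul(-567, -18) = 10206)
t = -8183 (t = Mul(49, -167) = -8183)
o = -18389 (o = Add(-8183, Mul(-1, 10206)) = Add(-8183, -10206) = -18389)
Add(Mul(Add(-21358, b), Add(-6425, 5024)), Mul(-1, o)) = Add(Mul(Add(-21358, -41073), Add(-6425, 5024)), Mul(-1, -18389)) = Add(Mul(-62431, -1401), 18389) = Add(87465831, 18389) = 87484220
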